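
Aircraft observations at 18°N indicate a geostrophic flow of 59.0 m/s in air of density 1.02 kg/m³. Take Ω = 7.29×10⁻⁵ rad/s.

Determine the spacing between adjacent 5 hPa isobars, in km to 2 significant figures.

180 km

Coriolis parameter at 18°N:
f = 2Ω sin φ = 2 × 7.29×10⁻⁵ × sin 18° = 4.51×10⁻⁵ s⁻¹
Geostrophic balance rearranged: |∂P/∂n| = f ρ V_g
|∂P/∂n| = 4.51×10⁻⁵ × 1.02 × 59.0 = 2.71×10⁻³ Pa/m
Isobar spacing: Δn = ΔP/|∂P/∂n| = 500 Pa / 2.71×10⁻³ Pa/m = 184407 m ≈ 180 km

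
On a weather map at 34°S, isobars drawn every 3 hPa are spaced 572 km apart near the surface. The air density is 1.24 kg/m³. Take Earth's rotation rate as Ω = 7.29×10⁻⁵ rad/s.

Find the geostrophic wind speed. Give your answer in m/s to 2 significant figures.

Coriolis parameter at 34°S:
f = 2Ω sin φ = 2 × 7.29×10⁻⁵ × sin 34° = 8.15×10⁻⁵ s⁻¹
Pressure gradient: |∂P/∂n| = 300 Pa / 572000 m = 5.24×10⁻⁴ Pa/m
Geostrophic balance (pressure-gradient force = Coriolis force):
V_g = (1/(fρ)) |∂P/∂n| = 5.24×10⁻⁴ / (8.15×10⁻⁵ × 1.24) = 5.19 m/s

5.2 m/s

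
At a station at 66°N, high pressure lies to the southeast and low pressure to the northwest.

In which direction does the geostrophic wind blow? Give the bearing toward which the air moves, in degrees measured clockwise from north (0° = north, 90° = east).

045°

The pressure-gradient force points toward the northwest (bearing 315°).
Geostrophic balance: in the Northern Hemisphere the Coriolis force deflects motion to the right, so the geostrophic wind blows 90° to the right of the pressure-gradient force (low pressure on the left).
Rotating 315° by 90° clockwise gives 045° — the wind blows toward the northeast.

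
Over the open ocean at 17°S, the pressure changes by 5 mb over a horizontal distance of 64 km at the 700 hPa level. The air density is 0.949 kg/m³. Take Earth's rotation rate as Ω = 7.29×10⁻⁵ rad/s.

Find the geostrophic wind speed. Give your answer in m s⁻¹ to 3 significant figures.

Coriolis parameter at 17°S:
f = 2Ω sin φ = 2 × 7.29×10⁻⁵ × sin 17° = 4.26×10⁻⁵ s⁻¹
Pressure gradient: |∂P/∂n| = 500 Pa / 64000 m = 7.81×10⁻³ Pa/m
Geostrophic balance (pressure-gradient force = Coriolis force):
V_g = (1/(fρ)) |∂P/∂n| = 7.81×10⁻³ / (4.26×10⁻⁵ × 0.949) = 193 m/s

193 m s⁻¹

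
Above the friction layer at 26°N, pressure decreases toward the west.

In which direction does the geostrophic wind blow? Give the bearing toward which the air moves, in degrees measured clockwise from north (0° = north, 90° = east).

000°

The pressure-gradient force points toward the west (bearing 270°).
Geostrophic balance: in the Northern Hemisphere the Coriolis force deflects motion to the right, so the geostrophic wind blows 90° to the right of the pressure-gradient force (low pressure on the left).
Rotating 270° by 90° clockwise gives 000° — the wind blows toward the north.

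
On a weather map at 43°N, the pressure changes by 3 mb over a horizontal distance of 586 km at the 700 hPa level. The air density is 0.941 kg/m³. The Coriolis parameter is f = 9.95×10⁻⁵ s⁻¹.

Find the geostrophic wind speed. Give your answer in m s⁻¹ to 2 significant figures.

Pressure gradient: |∂P/∂n| = 300 Pa / 586000 m = 5.12×10⁻⁴ Pa/m
Geostrophic balance (pressure-gradient force = Coriolis force):
V_g = (1/(fρ)) |∂P/∂n| = 5.12×10⁻⁴ / (9.95×10⁻⁵ × 0.941) = 5.47 m/s

5.5 m s⁻¹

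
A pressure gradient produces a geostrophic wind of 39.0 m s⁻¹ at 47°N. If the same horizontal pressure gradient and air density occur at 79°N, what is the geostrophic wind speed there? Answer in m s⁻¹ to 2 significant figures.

With the same pressure gradient and density, V_g ∝ 1/f ∝ 1/sin φ.
V₂ = V₁ · sin φ₁ / sin φ₂ = 39.0 × sin 47° / sin 79°
V₂ = 39.0 × 0.7314/0.9816 = 29 m s⁻¹

29 m s⁻¹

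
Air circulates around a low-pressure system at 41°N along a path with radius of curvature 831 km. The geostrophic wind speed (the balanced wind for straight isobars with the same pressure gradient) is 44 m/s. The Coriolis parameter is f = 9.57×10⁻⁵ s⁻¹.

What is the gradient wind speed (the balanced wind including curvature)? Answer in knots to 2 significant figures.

61 knots

Around a low, centrifugal force acts outward with Coriolis, so pressure-gradient force balances both:
(1/ρ)|∂P/∂n| = fV + V²/R  →  V² + fR·V − fR·V_g = 0
With fR = 9.57×10⁻⁵ × 831×10³ m = 79.5 m/s:
V = [−fR + √((fR)² + 4 fR V_g)]/2 = [−79.5 + √(79.5² + 4×79.5×44)]/2 = 31.5 m/s
Subgeostrophic (V < V_g = 44 m/s), as expected around a low.
Converting: 31.5 m/s × 1.944 = 61 knots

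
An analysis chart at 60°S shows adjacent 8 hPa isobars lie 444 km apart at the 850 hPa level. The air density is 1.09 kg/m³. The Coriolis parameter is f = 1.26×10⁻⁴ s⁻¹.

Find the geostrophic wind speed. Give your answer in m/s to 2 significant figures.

13 m/s

Pressure gradient: |∂P/∂n| = 800 Pa / 444000 m = 1.80×10⁻³ Pa/m
Geostrophic balance (pressure-gradient force = Coriolis force):
V_g = (1/(fρ)) |∂P/∂n| = 1.80×10⁻³ / (1.26×10⁻⁴ × 1.09) = 13.1 m/s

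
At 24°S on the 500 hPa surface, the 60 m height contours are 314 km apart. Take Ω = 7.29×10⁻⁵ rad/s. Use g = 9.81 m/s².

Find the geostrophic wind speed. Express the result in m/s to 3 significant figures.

Coriolis parameter at 24°S:
f = 2Ω sin φ = 2 × 7.29×10⁻⁵ × sin 24° = 5.93×10⁻⁵ s⁻¹
Height gradient: |∂Z/∂n| = 60 m / 314000 m = 1.91×10⁻⁴
On a pressure surface, geostrophic balance gives V_g = (g/f)|∂Z/∂n|:
V_g = 9.81 × 1.91×10⁻⁴ / 5.93×10⁻⁵ = 31.6 m/s

31.6 m/s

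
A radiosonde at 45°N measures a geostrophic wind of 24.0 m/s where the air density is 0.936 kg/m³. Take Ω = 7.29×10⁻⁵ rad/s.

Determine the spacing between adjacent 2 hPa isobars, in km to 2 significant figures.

86 km

Coriolis parameter at 45°N:
f = 2Ω sin φ = 2 × 7.29×10⁻⁵ × sin 45° = 1.03×10⁻⁴ s⁻¹
Geostrophic balance rearranged: |∂P/∂n| = f ρ V_g
|∂P/∂n| = 1.03×10⁻⁴ × 0.936 × 24.0 = 2.32×10⁻³ Pa/m
Isobar spacing: Δn = ΔP/|∂P/∂n| = 200 Pa / 2.32×10⁻³ Pa/m = 86358 m ≈ 86 km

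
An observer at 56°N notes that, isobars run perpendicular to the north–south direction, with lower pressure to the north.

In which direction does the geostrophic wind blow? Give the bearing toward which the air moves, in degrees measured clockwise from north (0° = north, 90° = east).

The pressure-gradient force points toward the north (bearing 000°).
Geostrophic balance: in the Northern Hemisphere the Coriolis force deflects motion to the right, so the geostrophic wind blows 90° to the right of the pressure-gradient force (low pressure on the left).
Rotating 000° by 90° clockwise gives 090° — the wind blows toward the east.

090°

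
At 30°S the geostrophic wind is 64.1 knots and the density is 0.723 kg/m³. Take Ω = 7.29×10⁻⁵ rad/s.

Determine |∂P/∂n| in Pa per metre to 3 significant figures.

1.74×10⁻³ Pa/m

Coriolis parameter at 30°S:
f = 2Ω sin φ = 2 × 7.29×10⁻⁵ × sin 30° = 7.29×10⁻⁵ s⁻¹
Wind speed in SI: 64.1 knots = 33.0 m/s
Geostrophic balance rearranged: |∂P/∂n| = f ρ V_g
|∂P/∂n| = 7.29×10⁻⁵ × 0.723 × 33.0 = 1.74×10⁻³ Pa/m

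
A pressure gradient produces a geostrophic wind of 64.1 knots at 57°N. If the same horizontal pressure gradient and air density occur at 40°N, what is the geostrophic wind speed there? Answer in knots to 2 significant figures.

With the same pressure gradient and density, V_g ∝ 1/f ∝ 1/sin φ.
V₂ = V₁ · sin φ₁ / sin φ₂ = 64.1 × sin 57° / sin 40°
V₂ = 64.1 × 0.8387/0.6428 = 84 knots

84 knots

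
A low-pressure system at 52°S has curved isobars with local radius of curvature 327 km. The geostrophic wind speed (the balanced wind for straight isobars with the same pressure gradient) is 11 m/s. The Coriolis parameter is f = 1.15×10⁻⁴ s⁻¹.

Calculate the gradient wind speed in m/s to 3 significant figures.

8.90 m/s

Around a low, centrifugal force acts outward with Coriolis, so pressure-gradient force balances both:
(1/ρ)|∂P/∂n| = fV + V²/R  →  V² + fR·V − fR·V_g = 0
With fR = 1.15×10⁻⁴ × 327×10³ m = 37.6 m/s:
V = [−fR + √((fR)² + 4 fR V_g)]/2 = [−37.6 + √(37.6² + 4×37.6×11)]/2 = 8.9 m/s
Subgeostrophic (V < V_g = 11 m/s), as expected around a low.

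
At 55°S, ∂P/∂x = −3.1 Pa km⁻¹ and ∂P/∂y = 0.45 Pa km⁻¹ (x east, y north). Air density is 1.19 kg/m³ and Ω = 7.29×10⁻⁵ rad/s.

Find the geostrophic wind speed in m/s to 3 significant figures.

22.0 m/s

Coriolis parameter at 55°S:
f = 2Ω sin φ = 2 × 7.29×10⁻⁵ × sin 55° = 1.19×10⁻⁴ s⁻¹
In the Southern Hemisphere f is negative: f = −1.19×10⁻⁴ s⁻¹.
Component geostrophic relations (x east, y north):
u_g = −(1/(fρ)) ∂P/∂y,  v_g = (1/(fρ)) ∂P/∂x
u_g = −(0.45×10⁻³)/(−1.19×10⁻⁴ × 1.19) = 3.17 m/s;  v_g = (−3.1×10⁻³)/(−1.19×10⁻⁴ × 1.19) = 21.8 m/s
|V_g| = √(u_g² + v_g²) = 22.0 m/s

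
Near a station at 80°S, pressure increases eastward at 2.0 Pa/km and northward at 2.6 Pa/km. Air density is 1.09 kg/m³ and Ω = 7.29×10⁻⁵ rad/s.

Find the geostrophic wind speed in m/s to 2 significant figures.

Coriolis parameter at 80°S:
f = 2Ω sin φ = 2 × 7.29×10⁻⁵ × sin 80° = 1.44×10⁻⁴ s⁻¹
In the Southern Hemisphere f is negative: f = −1.44×10⁻⁴ s⁻¹.
Component geostrophic relations (x east, y north):
u_g = −(1/(fρ)) ∂P/∂y,  v_g = (1/(fρ)) ∂P/∂x
u_g = −(2.6×10⁻³)/(−1.44×10⁻⁴ × 1.09) = 16.6 m/s;  v_g = (2.0×10⁻³)/(−1.44×10⁻⁴ × 1.09) = −12.8 m/s
|V_g| = √(u_g² + v_g²) = 21.0 m/s

21 m/s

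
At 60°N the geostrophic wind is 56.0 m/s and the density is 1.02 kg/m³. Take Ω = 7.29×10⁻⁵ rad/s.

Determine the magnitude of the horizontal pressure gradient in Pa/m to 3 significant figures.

7.21×10⁻³ Pa/m

Coriolis parameter at 60°N:
f = 2Ω sin φ = 2 × 7.29×10⁻⁵ × sin 60° = 1.26×10⁻⁴ s⁻¹
Geostrophic balance rearranged: |∂P/∂n| = f ρ V_g
|∂P/∂n| = 1.26×10⁻⁴ × 1.02 × 56.0 = 7.21×10⁻³ Pa/m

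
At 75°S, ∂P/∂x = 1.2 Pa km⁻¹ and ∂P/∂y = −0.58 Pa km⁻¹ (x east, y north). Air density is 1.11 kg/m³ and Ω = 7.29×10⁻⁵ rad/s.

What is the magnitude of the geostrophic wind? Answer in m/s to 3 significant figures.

Coriolis parameter at 75°S:
f = 2Ω sin φ = 2 × 7.29×10⁻⁵ × sin 75° = 1.41×10⁻⁴ s⁻¹
In the Southern Hemisphere f is negative: f = −1.41×10⁻⁴ s⁻¹.
Component geostrophic relations (x east, y north):
u_g = −(1/(fρ)) ∂P/∂y,  v_g = (1/(fρ)) ∂P/∂x
u_g = −(−0.58×10⁻³)/(−1.41×10⁻⁴ × 1.11) = −3.71 m/s;  v_g = (1.2×10⁻³)/(−1.41×10⁻⁴ × 1.11) = −7.68 m/s
|V_g| = √(u_g² + v_g²) = 8.53 m/s

8.53 m/s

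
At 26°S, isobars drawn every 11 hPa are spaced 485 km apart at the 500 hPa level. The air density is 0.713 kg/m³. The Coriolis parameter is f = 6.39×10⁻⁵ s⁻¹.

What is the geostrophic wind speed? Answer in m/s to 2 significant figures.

Pressure gradient: |∂P/∂n| = 1100 Pa / 485000 m = 2.27×10⁻³ Pa/m
Geostrophic balance (pressure-gradient force = Coriolis force):
V_g = (1/(fρ)) |∂P/∂n| = 2.27×10⁻³ / (6.39×10⁻⁵ × 0.713) = 49.8 m/s

50 m/s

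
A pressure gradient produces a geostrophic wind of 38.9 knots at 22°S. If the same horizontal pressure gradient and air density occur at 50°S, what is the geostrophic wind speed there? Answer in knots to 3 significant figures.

19.0 knots

With the same pressure gradient and density, V_g ∝ 1/f ∝ 1/sin φ.
V₂ = V₁ · sin φ₁ / sin φ₂ = 38.9 × sin 22° / sin 50°
V₂ = 38.9 × 0.3746/0.7660 = 19.0 knots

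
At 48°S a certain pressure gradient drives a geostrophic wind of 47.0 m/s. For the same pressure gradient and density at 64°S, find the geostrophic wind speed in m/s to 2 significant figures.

39 m/s

With the same pressure gradient and density, V_g ∝ 1/f ∝ 1/sin φ.
V₂ = V₁ · sin φ₁ / sin φ₂ = 47.0 × sin 48° / sin 64°
V₂ = 47.0 × 0.7431/0.8988 = 39 m/s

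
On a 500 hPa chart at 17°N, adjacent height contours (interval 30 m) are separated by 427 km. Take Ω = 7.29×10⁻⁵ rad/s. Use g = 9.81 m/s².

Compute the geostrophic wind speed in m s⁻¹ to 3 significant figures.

16.2 m s⁻¹

Coriolis parameter at 17°N:
f = 2Ω sin φ = 2 × 7.29×10⁻⁵ × sin 17° = 4.26×10⁻⁵ s⁻¹
Height gradient: |∂Z/∂n| = 30 m / 427000 m = 7.03×10⁻⁵
On a pressure surface, geostrophic balance gives V_g = (g/f)|∂Z/∂n|:
V_g = 9.81 × 7.03×10⁻⁵ / 4.26×10⁻⁵ = 16.2 m/s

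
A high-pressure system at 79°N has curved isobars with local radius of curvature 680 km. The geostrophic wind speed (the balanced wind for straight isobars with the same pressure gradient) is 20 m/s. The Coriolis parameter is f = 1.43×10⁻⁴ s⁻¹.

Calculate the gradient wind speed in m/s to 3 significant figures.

28.1 m/s

Around a high, pressure-gradient force acts outward with centrifugal, so Coriolis balances both:
fV = (1/ρ)|∂P/∂n| + V²/R  →  V² − fR·V + fR·V_g = 0
With fR = 1.43×10⁻⁴ × 680×10³ m = 97.2 m/s:
V = [fR − √((fR)² − 4 fR V_g)]/2 = [97.2 − √(97.2² − 4×97.2×20)]/2 = 28.1 m/s
Supergeostrophic (V > V_g = 20 m/s), as expected around a high.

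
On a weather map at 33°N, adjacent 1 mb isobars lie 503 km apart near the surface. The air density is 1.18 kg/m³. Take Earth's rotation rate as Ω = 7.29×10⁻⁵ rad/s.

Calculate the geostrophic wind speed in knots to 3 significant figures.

4.12 knots

Coriolis parameter at 33°N:
f = 2Ω sin φ = 2 × 7.29×10⁻⁵ × sin 33° = 7.94×10⁻⁵ s⁻¹
Pressure gradient: |∂P/∂n| = 100 Pa / 503000 m = 1.99×10⁻⁴ Pa/m
Geostrophic balance (pressure-gradient force = Coriolis force):
V_g = (1/(fρ)) |∂P/∂n| = 1.99×10⁻⁴ / (7.94×10⁻⁵ × 1.18) = 2.12 m/s
Converting: 2.12 m/s × 1.944 = 4.12 knots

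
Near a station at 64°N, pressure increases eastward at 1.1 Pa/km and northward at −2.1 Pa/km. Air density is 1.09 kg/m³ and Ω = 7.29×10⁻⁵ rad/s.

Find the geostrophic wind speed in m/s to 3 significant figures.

Coriolis parameter at 64°N:
f = 2Ω sin φ = 2 × 7.29×10⁻⁵ × sin 64° = 1.31×10⁻⁴ s⁻¹
Component geostrophic relations (x east, y north):
u_g = −(1/(fρ)) ∂P/∂y,  v_g = (1/(fρ)) ∂P/∂x
u_g = −(−2.1×10⁻³)/(1.31×10⁻⁴ × 1.09) = 14.7 m/s;  v_g = (1.1×10⁻³)/(1.31×10⁻⁴ × 1.09) = 7.70 m/s
|V_g| = √(u_g² + v_g²) = 16.6 m/s

16.6 m/s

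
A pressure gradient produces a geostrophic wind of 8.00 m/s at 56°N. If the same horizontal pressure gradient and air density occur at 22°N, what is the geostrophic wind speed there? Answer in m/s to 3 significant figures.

17.7 m/s

With the same pressure gradient and density, V_g ∝ 1/f ∝ 1/sin φ.
V₂ = V₁ · sin φ₁ / sin φ₂ = 8.00 × sin 56° / sin 22°
V₂ = 8.00 × 0.8290/0.3746 = 17.7 m/s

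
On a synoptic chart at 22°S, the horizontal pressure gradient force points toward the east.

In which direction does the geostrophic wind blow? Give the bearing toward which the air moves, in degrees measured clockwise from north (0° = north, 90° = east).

The pressure-gradient force points toward the east (bearing 090°).
Geostrophic balance: in the Southern Hemisphere the Coriolis force deflects motion to the left, so the geostrophic wind blows 90° to the left of the pressure-gradient force (low pressure on the right).
Rotating 090° by 90° counterclockwise gives 000° — the wind blows toward the north.

000°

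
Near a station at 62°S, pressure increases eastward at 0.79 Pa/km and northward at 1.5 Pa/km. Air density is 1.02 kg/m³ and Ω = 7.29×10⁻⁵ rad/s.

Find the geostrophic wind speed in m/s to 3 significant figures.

Coriolis parameter at 62°S:
f = 2Ω sin φ = 2 × 7.29×10⁻⁵ × sin 62° = 1.29×10⁻⁴ s⁻¹
In the Southern Hemisphere f is negative: f = −1.29×10⁻⁴ s⁻¹.
Component geostrophic relations (x east, y north):
u_g = −(1/(fρ)) ∂P/∂y,  v_g = (1/(fρ)) ∂P/∂x
u_g = −(1.5×10⁻³)/(−1.29×10⁻⁴ × 1.02) = 11.4 m/s;  v_g = (0.79×10⁻³)/(−1.29×10⁻⁴ × 1.02) = −6.02 m/s
|V_g| = √(u_g² + v_g²) = 12.9 m/s

12.9 m/s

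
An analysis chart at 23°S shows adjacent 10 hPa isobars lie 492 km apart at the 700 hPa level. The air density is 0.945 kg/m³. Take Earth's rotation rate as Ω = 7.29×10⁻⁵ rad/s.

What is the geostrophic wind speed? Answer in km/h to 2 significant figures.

Coriolis parameter at 23°S:
f = 2Ω sin φ = 2 × 7.29×10⁻⁵ × sin 23° = 5.70×10⁻⁵ s⁻¹
Pressure gradient: |∂P/∂n| = 1000 Pa / 492000 m = 2.03×10⁻³ Pa/m
Geostrophic balance (pressure-gradient force = Coriolis force):
V_g = (1/(fρ)) |∂P/∂n| = 2.03×10⁻³ / (5.70×10⁻⁵ × 0.945) = 37.8 m/s
Converting: 37.8 m/s × 3.6 = 140 km/h

140 km/h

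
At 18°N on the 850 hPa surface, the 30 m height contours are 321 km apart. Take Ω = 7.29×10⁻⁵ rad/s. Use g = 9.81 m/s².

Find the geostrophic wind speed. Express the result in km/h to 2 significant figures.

Coriolis parameter at 18°N:
f = 2Ω sin φ = 2 × 7.29×10⁻⁵ × sin 18° = 4.51×10⁻⁵ s⁻¹
Height gradient: |∂Z/∂n| = 30 m / 321000 m = 9.35×10⁻⁵
On a pressure surface, geostrophic balance gives V_g = (g/f)|∂Z/∂n|:
V_g = 9.81 × 9.35×10⁻⁵ / 4.51×10⁻⁵ = 20.3 m/s
Converting: 20.3 m/s × 3.6 = 73 km/h

73 km/h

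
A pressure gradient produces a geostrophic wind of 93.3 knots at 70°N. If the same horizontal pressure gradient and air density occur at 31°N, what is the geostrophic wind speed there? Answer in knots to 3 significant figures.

With the same pressure gradient and density, V_g ∝ 1/f ∝ 1/sin φ.
V₂ = V₁ · sin φ₁ / sin φ₂ = 93.3 × sin 70° / sin 31°
V₂ = 93.3 × 0.9397/0.5150 = 170 knots

170 knots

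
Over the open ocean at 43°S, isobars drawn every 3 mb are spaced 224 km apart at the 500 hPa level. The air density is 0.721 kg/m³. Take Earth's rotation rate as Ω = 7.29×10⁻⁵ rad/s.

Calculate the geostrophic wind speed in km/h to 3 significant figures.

67.3 km/h

Coriolis parameter at 43°S:
f = 2Ω sin φ = 2 × 7.29×10⁻⁵ × sin 43° = 9.94×10⁻⁵ s⁻¹
Pressure gradient: |∂P/∂n| = 300 Pa / 224000 m = 1.34×10⁻³ Pa/m
Geostrophic balance (pressure-gradient force = Coriolis force):
V_g = (1/(fρ)) |∂P/∂n| = 1.34×10⁻³ / (9.94×10⁻⁵ × 0.721) = 18.7 m/s
Converting: 18.7 m/s × 3.6 = 67.3 km/h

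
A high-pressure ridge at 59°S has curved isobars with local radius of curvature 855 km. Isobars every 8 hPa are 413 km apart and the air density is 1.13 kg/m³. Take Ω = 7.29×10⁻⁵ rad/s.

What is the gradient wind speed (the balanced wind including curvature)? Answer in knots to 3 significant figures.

31.4 knots

Coriolis parameter at 59°S:
f = 2Ω sin φ = 2 × 7.29×10⁻⁵ × sin 59° = 1.25×10⁻⁴ s⁻¹
Pressure gradient: |∂P/∂n| = 800 Pa / 413000 m = 1.94×10⁻³ Pa/m
Geostrophic speed: V_g = |∂P/∂n|/(fρ) = 1.94×10⁻³/(1.25×10⁻⁴ × 1.13) = 13.7 m/s
Around a high, pressure-gradient force acts outward with centrifugal, so Coriolis balances both:
fV = (1/ρ)|∂P/∂n| + V²/R  →  V² − fR·V + fR·V_g = 0
With fR = 1.25×10⁻⁴ × 855×10³ m = 107 m/s:
V = [fR − √((fR)² − 4 fR V_g)]/2 = [107 − √(107² − 4×107×13.7)]/2 = 16.2 m/s
Supergeostrophic (V > V_g = 13.7 m/s), as expected around a high.
Converting: 16.2 m/s × 1.944 = 31.4 knots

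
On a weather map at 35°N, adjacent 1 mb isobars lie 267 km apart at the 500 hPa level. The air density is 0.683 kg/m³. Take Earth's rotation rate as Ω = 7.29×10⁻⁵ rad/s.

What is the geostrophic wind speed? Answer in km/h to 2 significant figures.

Coriolis parameter at 35°N:
f = 2Ω sin φ = 2 × 7.29×10⁻⁵ × sin 35° = 8.36×10⁻⁵ s⁻¹
Pressure gradient: |∂P/∂n| = 100 Pa / 267000 m = 3.75×10⁻⁴ Pa/m
Geostrophic balance (pressure-gradient force = Coriolis force):
V_g = (1/(fρ)) |∂P/∂n| = 3.75×10⁻⁴ / (8.36×10⁻⁵ × 0.683) = 6.56 m/s
Converting: 6.56 m/s × 3.6 = 24 km/h

24 km/h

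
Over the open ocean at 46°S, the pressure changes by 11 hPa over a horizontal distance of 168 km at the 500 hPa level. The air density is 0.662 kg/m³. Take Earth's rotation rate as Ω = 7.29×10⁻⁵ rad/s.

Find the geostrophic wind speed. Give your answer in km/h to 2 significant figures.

340 km/h

Coriolis parameter at 46°S:
f = 2Ω sin φ = 2 × 7.29×10⁻⁵ × sin 46° = 1.05×10⁻⁴ s⁻¹
Pressure gradient: |∂P/∂n| = 1100 Pa / 168000 m = 6.55×10⁻³ Pa/m
Geostrophic balance (pressure-gradient force = Coriolis force):
V_g = (1/(fρ)) |∂P/∂n| = 6.55×10⁻³ / (1.05×10⁻⁴ × 0.662) = 94.3 m/s
Converting: 94.3 m/s × 3.6 = 340 km/h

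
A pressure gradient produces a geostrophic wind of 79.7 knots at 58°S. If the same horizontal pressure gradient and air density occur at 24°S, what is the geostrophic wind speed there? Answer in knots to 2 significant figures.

With the same pressure gradient and density, V_g ∝ 1/f ∝ 1/sin φ.
V₂ = V₁ · sin φ₁ / sin φ₂ = 79.7 × sin 58° / sin 24°
V₂ = 79.7 × 0.8480/0.4067 = 170 knots

170 knots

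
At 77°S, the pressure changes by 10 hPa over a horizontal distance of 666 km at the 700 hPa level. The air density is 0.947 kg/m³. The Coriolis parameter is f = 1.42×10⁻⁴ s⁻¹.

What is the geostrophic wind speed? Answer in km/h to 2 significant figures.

Pressure gradient: |∂P/∂n| = 1000 Pa / 666000 m = 1.50×10⁻³ Pa/m
Geostrophic balance (pressure-gradient force = Coriolis force):
V_g = (1/(fρ)) |∂P/∂n| = 1.50×10⁻³ / (1.42×10⁻⁴ × 0.947) = 11.2 m/s
Converting: 11.2 m/s × 3.6 = 40 km/h

40 km/h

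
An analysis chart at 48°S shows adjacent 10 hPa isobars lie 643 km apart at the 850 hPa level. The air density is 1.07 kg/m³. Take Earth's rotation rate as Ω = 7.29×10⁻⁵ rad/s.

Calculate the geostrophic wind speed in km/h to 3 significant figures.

48.3 km/h

Coriolis parameter at 48°S:
f = 2Ω sin φ = 2 × 7.29×10⁻⁵ × sin 48° = 1.08×10⁻⁴ s⁻¹
Pressure gradient: |∂P/∂n| = 1000 Pa / 643000 m = 1.56×10⁻³ Pa/m
Geostrophic balance (pressure-gradient force = Coriolis force):
V_g = (1/(fρ)) |∂P/∂n| = 1.56×10⁻³ / (1.08×10⁻⁴ × 1.07) = 13.4 m/s
Converting: 13.4 m/s × 3.6 = 48.3 km/h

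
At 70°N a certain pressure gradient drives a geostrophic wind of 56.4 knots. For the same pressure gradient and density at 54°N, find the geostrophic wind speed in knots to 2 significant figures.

66 knots

With the same pressure gradient and density, V_g ∝ 1/f ∝ 1/sin φ.
V₂ = V₁ · sin φ₁ / sin φ₂ = 56.4 × sin 70° / sin 54°
V₂ = 56.4 × 0.9397/0.8090 = 66 knots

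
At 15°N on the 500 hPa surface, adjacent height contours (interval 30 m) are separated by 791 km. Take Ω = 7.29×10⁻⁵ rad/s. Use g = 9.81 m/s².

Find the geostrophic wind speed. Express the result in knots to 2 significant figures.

19 knots

Coriolis parameter at 15°N:
f = 2Ω sin φ = 2 × 7.29×10⁻⁵ × sin 15° = 3.77×10⁻⁵ s⁻¹
Height gradient: |∂Z/∂n| = 30 m / 791000 m = 3.79×10⁻⁵
On a pressure surface, geostrophic balance gives V_g = (g/f)|∂Z/∂n|:
V_g = 9.81 × 3.79×10⁻⁵ / 3.77×10⁻⁵ = 9.86 m/s
Converting: 9.86 m/s × 1.944 = 19 knots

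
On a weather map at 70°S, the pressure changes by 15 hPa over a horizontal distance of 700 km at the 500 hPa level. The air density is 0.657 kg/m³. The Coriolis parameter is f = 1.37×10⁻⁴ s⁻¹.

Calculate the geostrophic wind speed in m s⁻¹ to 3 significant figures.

23.8 m s⁻¹

Pressure gradient: |∂P/∂n| = 1500 Pa / 700000 m = 2.14×10⁻³ Pa/m
Geostrophic balance (pressure-gradient force = Coriolis force):
V_g = (1/(fρ)) |∂P/∂n| = 2.14×10⁻³ / (1.37×10⁻⁴ × 0.657) = 23.8 m/s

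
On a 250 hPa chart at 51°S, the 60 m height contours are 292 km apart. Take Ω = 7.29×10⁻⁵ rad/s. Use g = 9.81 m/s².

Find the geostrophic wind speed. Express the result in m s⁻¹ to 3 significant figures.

Coriolis parameter at 51°S:
f = 2Ω sin φ = 2 × 7.29×10⁻⁵ × sin 51° = 1.13×10⁻⁴ s⁻¹
Height gradient: |∂Z/∂n| = 60 m / 292000 m = 2.05×10⁻⁴
On a pressure surface, geostrophic balance gives V_g = (g/f)|∂Z/∂n|:
V_g = 9.81 × 2.05×10⁻⁴ / 1.13×10⁻⁴ = 17.8 m/s

17.8 m s⁻¹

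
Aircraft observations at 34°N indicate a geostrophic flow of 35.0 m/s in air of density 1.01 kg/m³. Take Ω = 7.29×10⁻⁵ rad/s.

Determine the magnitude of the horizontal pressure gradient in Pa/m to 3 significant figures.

2.88×10⁻³ Pa/m

Coriolis parameter at 34°N:
f = 2Ω sin φ = 2 × 7.29×10⁻⁵ × sin 34° = 8.15×10⁻⁵ s⁻¹
Geostrophic balance rearranged: |∂P/∂n| = f ρ V_g
|∂P/∂n| = 8.15×10⁻⁵ × 1.01 × 35.0 = 2.88×10⁻³ Pa/m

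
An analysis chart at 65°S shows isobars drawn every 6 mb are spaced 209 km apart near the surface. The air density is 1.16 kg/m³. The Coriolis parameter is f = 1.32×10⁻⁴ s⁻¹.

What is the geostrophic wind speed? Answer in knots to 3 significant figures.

Pressure gradient: |∂P/∂n| = 600 Pa / 209000 m = 2.87×10⁻³ Pa/m
Geostrophic balance (pressure-gradient force = Coriolis force):
V_g = (1/(fρ)) |∂P/∂n| = 2.87×10⁻³ / (1.32×10⁻⁴ × 1.16) = 18.7 m/s
Converting: 18.7 m/s × 1.944 = 36.4 knots

36.4 knots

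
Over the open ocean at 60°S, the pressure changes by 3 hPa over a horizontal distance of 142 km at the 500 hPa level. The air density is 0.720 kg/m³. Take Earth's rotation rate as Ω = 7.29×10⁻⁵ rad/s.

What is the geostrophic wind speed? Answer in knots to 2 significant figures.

Coriolis parameter at 60°S:
f = 2Ω sin φ = 2 × 7.29×10⁻⁵ × sin 60° = 1.26×10⁻⁴ s⁻¹
Pressure gradient: |∂P/∂n| = 300 Pa / 142000 m = 2.11×10⁻³ Pa/m
Geostrophic balance (pressure-gradient force = Coriolis force):
V_g = (1/(fρ)) |∂P/∂n| = 2.11×10⁻³ / (1.26×10⁻⁴ × 0.720) = 23.2 m/s
Converting: 23.2 m/s × 1.944 = 45 knots

45 knots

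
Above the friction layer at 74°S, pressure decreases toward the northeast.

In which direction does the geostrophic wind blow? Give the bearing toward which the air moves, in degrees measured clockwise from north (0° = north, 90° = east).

The pressure-gradient force points toward the northeast (bearing 045°).
Geostrophic balance: in the Southern Hemisphere the Coriolis force deflects motion to the left, so the geostrophic wind blows 90° to the left of the pressure-gradient force (low pressure on the right).
Rotating 045° by 90° counterclockwise gives 315° — the wind blows toward the northwest.

315°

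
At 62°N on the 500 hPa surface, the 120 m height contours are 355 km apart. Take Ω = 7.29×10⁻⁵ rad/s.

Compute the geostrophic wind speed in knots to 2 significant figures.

50 knots

Coriolis parameter at 62°N:
f = 2Ω sin φ = 2 × 7.29×10⁻⁵ × sin 62° = 1.29×10⁻⁴ s⁻¹
Height gradient: |∂Z/∂n| = 120 m / 355000 m = 3.38×10⁻⁴
On a pressure surface, geostrophic balance gives V_g = (g/f)|∂Z/∂n|:
V_g = 9.81 × 3.38×10⁻⁴ / 1.29×10⁻⁴ = 25.8 m/s
Converting: 25.8 m/s × 1.944 = 50 knots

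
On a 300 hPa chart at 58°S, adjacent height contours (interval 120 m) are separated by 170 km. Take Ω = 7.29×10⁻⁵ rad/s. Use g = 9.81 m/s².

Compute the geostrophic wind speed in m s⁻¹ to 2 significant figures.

56 m s⁻¹

Coriolis parameter at 58°S:
f = 2Ω sin φ = 2 × 7.29×10⁻⁵ × sin 58° = 1.24×10⁻⁴ s⁻¹
Height gradient: |∂Z/∂n| = 120 m / 170000 m = 7.06×10⁻⁴
On a pressure surface, geostrophic balance gives V_g = (g/f)|∂Z/∂n|:
V_g = 9.81 × 7.06×10⁻⁴ / 1.24×10⁻⁴ = 56.0 m/s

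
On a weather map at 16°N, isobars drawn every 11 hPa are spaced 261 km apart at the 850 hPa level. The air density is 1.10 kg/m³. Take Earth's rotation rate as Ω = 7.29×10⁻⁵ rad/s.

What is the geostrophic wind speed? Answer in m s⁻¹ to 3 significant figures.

Coriolis parameter at 16°N:
f = 2Ω sin φ = 2 × 7.29×10⁻⁵ × sin 16° = 4.02×10⁻⁵ s⁻¹
Pressure gradient: |∂P/∂n| = 1100 Pa / 261000 m = 4.21×10⁻³ Pa/m
Geostrophic balance (pressure-gradient force = Coriolis force):
V_g = (1/(fρ)) |∂P/∂n| = 4.21×10⁻³ / (4.02×10⁻⁵ × 1.10) = 95.3 m/s

95.3 m s⁻¹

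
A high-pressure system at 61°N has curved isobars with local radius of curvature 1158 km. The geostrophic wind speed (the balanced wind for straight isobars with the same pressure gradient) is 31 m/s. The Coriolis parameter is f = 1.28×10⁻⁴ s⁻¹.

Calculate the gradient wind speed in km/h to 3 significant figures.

Around a high, pressure-gradient force acts outward with centrifugal, so Coriolis balances both:
fV = (1/ρ)|∂P/∂n| + V²/R  →  V² − fR·V + fR·V_g = 0
With fR = 1.28×10⁻⁴ × 1158×10³ m = 148 m/s:
V = [fR − √((fR)² − 4 fR V_g)]/2 = [148 − √(148² − 4×148×31)]/2 = 44.2 m/s
Supergeostrophic (V > V_g = 31 m/s), as expected around a high.
Converting: 44.2 m/s × 3.6 = 159 km/h

159 km/h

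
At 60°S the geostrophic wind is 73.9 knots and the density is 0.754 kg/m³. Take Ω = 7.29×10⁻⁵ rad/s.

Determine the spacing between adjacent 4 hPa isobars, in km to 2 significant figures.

Coriolis parameter at 60°S:
f = 2Ω sin φ = 2 × 7.29×10⁻⁵ × sin 60° = 1.26×10⁻⁴ s⁻¹
Wind speed in SI: 73.9 knots = 38.0 m/s
Geostrophic balance rearranged: |∂P/∂n| = f ρ V_g
|∂P/∂n| = 1.26×10⁻⁴ × 0.754 × 38.0 = 3.62×10⁻³ Pa/m
Isobar spacing: Δn = ΔP/|∂P/∂n| = 400 Pa / 3.62×10⁻³ Pa/m = 110514 m ≈ 110 km

110 km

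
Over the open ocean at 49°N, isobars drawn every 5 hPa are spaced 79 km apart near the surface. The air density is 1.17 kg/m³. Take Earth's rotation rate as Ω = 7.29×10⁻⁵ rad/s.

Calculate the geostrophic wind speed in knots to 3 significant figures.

Coriolis parameter at 49°N:
f = 2Ω sin φ = 2 × 7.29×10⁻⁵ × sin 49° = 1.10×10⁻⁴ s⁻¹
Pressure gradient: |∂P/∂n| = 500 Pa / 79000 m = 6.33×10⁻³ Pa/m
Geostrophic balance (pressure-gradient force = Coriolis force):
V_g = (1/(fρ)) |∂P/∂n| = 6.33×10⁻³ / (1.10×10⁻⁴ × 1.17) = 49.2 m/s
Converting: 49.2 m/s × 1.944 = 95.6 knots

95.6 knots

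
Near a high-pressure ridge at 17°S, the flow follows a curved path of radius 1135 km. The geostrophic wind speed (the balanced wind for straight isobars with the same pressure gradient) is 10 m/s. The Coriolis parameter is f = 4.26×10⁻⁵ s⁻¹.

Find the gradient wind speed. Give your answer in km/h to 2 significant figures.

Around a high, pressure-gradient force acts outward with centrifugal, so Coriolis balances both:
fV = (1/ρ)|∂P/∂n| + V²/R  →  V² − fR·V + fR·V_g = 0
With fR = 4.26×10⁻⁵ × 1135×10³ m = 48.4 m/s:
V = [fR − √((fR)² − 4 fR V_g)]/2 = [48.4 − √(48.4² − 4×48.4×10)]/2 = 14.1 m/s
Supergeostrophic (V > V_g = 10 m/s), as expected around a high.
Converting: 14.1 m/s × 3.6 = 51 km/h

51 km/h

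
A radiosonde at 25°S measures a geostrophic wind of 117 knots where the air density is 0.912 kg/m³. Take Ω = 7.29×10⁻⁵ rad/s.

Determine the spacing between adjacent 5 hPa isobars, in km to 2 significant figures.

150 km

Coriolis parameter at 25°S:
f = 2Ω sin φ = 2 × 7.29×10⁻⁵ × sin 25° = 6.16×10⁻⁵ s⁻¹
Wind speed in SI: 117 knots = 60.2 m/s
Geostrophic balance rearranged: |∂P/∂n| = f ρ V_g
|∂P/∂n| = 6.16×10⁻⁵ × 0.912 × 60.2 = 3.38×10⁻³ Pa/m
Isobar spacing: Δn = ΔP/|∂P/∂n| = 500 Pa / 3.38×10⁻³ Pa/m = 147824 m ≈ 150 km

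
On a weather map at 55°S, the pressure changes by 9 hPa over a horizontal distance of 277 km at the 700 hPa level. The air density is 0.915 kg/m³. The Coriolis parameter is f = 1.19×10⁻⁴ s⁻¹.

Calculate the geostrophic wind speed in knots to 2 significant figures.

58 knots

Pressure gradient: |∂P/∂n| = 900 Pa / 277000 m = 3.25×10⁻³ Pa/m
Geostrophic balance (pressure-gradient force = Coriolis force):
V_g = (1/(fρ)) |∂P/∂n| = 3.25×10⁻³ / (1.19×10⁻⁴ × 0.915) = 29.8 m/s
Converting: 29.8 m/s × 1.944 = 58 knots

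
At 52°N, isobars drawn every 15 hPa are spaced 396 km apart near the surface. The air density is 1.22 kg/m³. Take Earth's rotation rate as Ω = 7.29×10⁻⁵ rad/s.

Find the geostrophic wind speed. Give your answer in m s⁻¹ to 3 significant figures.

27.0 m s⁻¹

Coriolis parameter at 52°N:
f = 2Ω sin φ = 2 × 7.29×10⁻⁵ × sin 52° = 1.15×10⁻⁴ s⁻¹
Pressure gradient: |∂P/∂n| = 1500 Pa / 396000 m = 3.79×10⁻³ Pa/m
Geostrophic balance (pressure-gradient force = Coriolis force):
V_g = (1/(fρ)) |∂P/∂n| = 3.79×10⁻³ / (1.15×10⁻⁴ × 1.22) = 27.0 m/s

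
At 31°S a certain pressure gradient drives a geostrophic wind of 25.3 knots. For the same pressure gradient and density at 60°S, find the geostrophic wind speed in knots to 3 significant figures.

With the same pressure gradient and density, V_g ∝ 1/f ∝ 1/sin φ.
V₂ = V₁ · sin φ₁ / sin φ₂ = 25.3 × sin 31° / sin 60°
V₂ = 25.3 × 0.5150/0.8660 = 15.0 knots

15.0 knots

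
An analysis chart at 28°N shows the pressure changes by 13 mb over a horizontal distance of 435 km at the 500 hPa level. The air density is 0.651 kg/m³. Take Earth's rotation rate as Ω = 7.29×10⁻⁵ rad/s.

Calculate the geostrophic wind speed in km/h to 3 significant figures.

241 km/h

Coriolis parameter at 28°N:
f = 2Ω sin φ = 2 × 7.29×10⁻⁵ × sin 28° = 6.84×10⁻⁵ s⁻¹
Pressure gradient: |∂P/∂n| = 1300 Pa / 435000 m = 2.99×10⁻³ Pa/m
Geostrophic balance (pressure-gradient force = Coriolis force):
V_g = (1/(fρ)) |∂P/∂n| = 2.99×10⁻³ / (6.84×10⁻⁵ × 0.651) = 67.1 m/s
Converting: 67.1 m/s × 3.6 = 241 km/h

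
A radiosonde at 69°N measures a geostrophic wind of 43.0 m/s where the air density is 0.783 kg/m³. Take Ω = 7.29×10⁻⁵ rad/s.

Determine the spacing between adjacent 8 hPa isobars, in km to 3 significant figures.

Coriolis parameter at 69°N:
f = 2Ω sin φ = 2 × 7.29×10⁻⁵ × sin 69° = 1.36×10⁻⁴ s⁻¹
Geostrophic balance rearranged: |∂P/∂n| = f ρ V_g
|∂P/∂n| = 1.36×10⁻⁴ × 0.783 × 43.0 = 4.58×10⁻³ Pa/m
Isobar spacing: Δn = ΔP/|∂P/∂n| = 800 Pa / 4.58×10⁻³ Pa/m = 174562 m ≈ 175 km

175 km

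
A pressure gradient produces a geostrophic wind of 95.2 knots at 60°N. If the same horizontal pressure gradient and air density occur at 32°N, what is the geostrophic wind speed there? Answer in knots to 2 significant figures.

160 knots

With the same pressure gradient and density, V_g ∝ 1/f ∝ 1/sin φ.
V₂ = V₁ · sin φ₁ / sin φ₂ = 95.2 × sin 60° / sin 32°
V₂ = 95.2 × 0.8660/0.5299 = 160 knots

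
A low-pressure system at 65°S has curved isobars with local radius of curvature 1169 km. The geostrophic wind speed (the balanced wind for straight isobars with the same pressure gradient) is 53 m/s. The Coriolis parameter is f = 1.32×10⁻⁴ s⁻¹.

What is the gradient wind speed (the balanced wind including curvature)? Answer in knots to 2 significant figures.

Around a low, centrifugal force acts outward with Coriolis, so pressure-gradient force balances both:
(1/ρ)|∂P/∂n| = fV + V²/R  →  V² + fR·V − fR·V_g = 0
With fR = 1.32×10⁻⁴ × 1169×10³ m = 154 m/s:
V = [−fR + √((fR)² + 4 fR V_g)]/2 = [−154 + √(154² + 4×154×53)]/2 = 41.7 m/s
Subgeostrophic (V < V_g = 53 m/s), as expected around a low.
Converting: 41.7 m/s × 1.944 = 81 knots

81 knots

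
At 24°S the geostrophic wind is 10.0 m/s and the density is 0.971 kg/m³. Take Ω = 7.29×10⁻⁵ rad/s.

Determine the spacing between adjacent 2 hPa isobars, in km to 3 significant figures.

Coriolis parameter at 24°S:
f = 2Ω sin φ = 2 × 7.29×10⁻⁵ × sin 24° = 5.93×10⁻⁵ s⁻¹
Geostrophic balance rearranged: |∂P/∂n| = f ρ V_g
|∂P/∂n| = 5.93×10⁻⁵ × 0.971 × 10.0 = 5.76×10⁻⁴ Pa/m
Isobar spacing: Δn = ΔP/|∂P/∂n| = 200 Pa / 5.76×10⁻⁴ Pa/m = 347328 m ≈ 347 km

347 km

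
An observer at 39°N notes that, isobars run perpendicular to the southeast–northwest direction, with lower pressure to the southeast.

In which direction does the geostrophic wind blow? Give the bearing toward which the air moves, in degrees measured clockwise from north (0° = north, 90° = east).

225°

The pressure-gradient force points toward the southeast (bearing 135°).
Geostrophic balance: in the Northern Hemisphere the Coriolis force deflects motion to the right, so the geostrophic wind blows 90° to the right of the pressure-gradient force (low pressure on the left).
Rotating 135° by 90° clockwise gives 225° — the wind blows toward the southwest.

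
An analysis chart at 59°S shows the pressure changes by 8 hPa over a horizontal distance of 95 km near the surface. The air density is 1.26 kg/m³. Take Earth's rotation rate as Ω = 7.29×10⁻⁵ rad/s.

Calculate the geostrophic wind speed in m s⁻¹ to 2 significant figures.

53 m s⁻¹

Coriolis parameter at 59°S:
f = 2Ω sin φ = 2 × 7.29×10⁻⁵ × sin 59° = 1.25×10⁻⁴ s⁻¹
Pressure gradient: |∂P/∂n| = 800 Pa / 95000 m = 8.42×10⁻³ Pa/m
Geostrophic balance (pressure-gradient force = Coriolis force):
V_g = (1/(fρ)) |∂P/∂n| = 8.42×10⁻³ / (1.25×10⁻⁴ × 1.26) = 53.5 m/s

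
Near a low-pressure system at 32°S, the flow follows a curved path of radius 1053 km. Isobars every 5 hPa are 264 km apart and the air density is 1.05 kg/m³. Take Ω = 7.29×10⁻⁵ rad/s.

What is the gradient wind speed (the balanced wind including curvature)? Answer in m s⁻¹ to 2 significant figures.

Coriolis parameter at 32°S:
f = 2Ω sin φ = 2 × 7.29×10⁻⁵ × sin 32° = 7.73×10⁻⁵ s⁻¹
Pressure gradient: |∂P/∂n| = 500 Pa / 264000 m = 1.89×10⁻³ Pa/m
Geostrophic speed: V_g = |∂P/∂n|/(fρ) = 1.89×10⁻³/(7.73×10⁻⁵ × 1.05) = 23.3 m/s
Around a low, centrifugal force acts outward with Coriolis, so pressure-gradient force balances both:
(1/ρ)|∂P/∂n| = fV + V²/R  →  V² + fR·V − fR·V_g = 0
With fR = 7.73×10⁻⁵ × 1053×10³ m = 81.4 m/s:
V = [−fR + √((fR)² + 4 fR V_g)]/2 = [−81.4 + √(81.4² + 4×81.4×23.3)]/2 = 18.9 m/s
Subgeostrophic (V < V_g = 23.3 m/s), as expected around a low.

19 m s⁻¹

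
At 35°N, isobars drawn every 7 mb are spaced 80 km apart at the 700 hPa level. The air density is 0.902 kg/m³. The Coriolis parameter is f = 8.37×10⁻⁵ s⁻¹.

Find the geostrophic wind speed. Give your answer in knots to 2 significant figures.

230 knots

Pressure gradient: |∂P/∂n| = 700 Pa / 80000 m = 8.75×10⁻³ Pa/m
Geostrophic balance (pressure-gradient force = Coriolis force):
V_g = (1/(fρ)) |∂P/∂n| = 8.75×10⁻³ / (8.37×10⁻⁵ × 0.902) = 116 m/s
Converting: 116 m/s × 1.944 = 230 knots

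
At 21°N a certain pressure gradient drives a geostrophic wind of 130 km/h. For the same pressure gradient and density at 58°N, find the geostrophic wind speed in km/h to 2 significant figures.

55 km/h

With the same pressure gradient and density, V_g ∝ 1/f ∝ 1/sin φ.
V₂ = V₁ · sin φ₁ / sin φ₂ = 130 × sin 21° / sin 58°
V₂ = 130 × 0.3584/0.8480 = 55 km/h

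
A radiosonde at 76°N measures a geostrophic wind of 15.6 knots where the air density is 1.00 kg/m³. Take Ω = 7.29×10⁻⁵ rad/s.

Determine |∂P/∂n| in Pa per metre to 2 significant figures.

Coriolis parameter at 76°N:
f = 2Ω sin φ = 2 × 7.29×10⁻⁵ × sin 76° = 1.41×10⁻⁴ s⁻¹
Wind speed in SI: 15.6 knots = 8.03 m/s
Geostrophic balance rearranged: |∂P/∂n| = f ρ V_g
|∂P/∂n| = 1.41×10⁻⁴ × 1.00 × 8.03 = 1.14×10⁻³ Pa/m

1.1×10⁻³ Pa/m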